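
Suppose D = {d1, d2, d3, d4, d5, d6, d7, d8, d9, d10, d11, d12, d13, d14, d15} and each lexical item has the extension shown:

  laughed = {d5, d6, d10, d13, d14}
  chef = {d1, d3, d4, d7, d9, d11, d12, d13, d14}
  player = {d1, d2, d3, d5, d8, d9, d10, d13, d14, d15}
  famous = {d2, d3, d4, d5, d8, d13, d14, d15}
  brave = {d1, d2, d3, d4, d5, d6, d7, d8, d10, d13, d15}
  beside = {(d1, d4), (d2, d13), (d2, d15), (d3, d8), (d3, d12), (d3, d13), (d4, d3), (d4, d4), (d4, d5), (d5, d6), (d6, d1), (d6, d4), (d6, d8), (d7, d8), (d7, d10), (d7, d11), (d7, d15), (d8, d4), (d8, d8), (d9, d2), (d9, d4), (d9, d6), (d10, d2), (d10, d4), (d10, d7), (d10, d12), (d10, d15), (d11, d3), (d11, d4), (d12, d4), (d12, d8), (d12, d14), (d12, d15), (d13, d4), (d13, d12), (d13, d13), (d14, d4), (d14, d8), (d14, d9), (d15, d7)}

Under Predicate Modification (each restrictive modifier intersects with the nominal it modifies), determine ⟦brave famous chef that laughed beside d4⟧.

⟦that laughed⟧ = ⟦laughed⟧ = {d5, d6, d10, d13, d14}
⟦beside d4⟧ = {x : ⟨x, d4⟩ ∈ ⟦beside⟧} = {d1, d4, d6, d8, d9, d10, d11, d12, d13, d14}
⟦chef⟧ = {d1, d3, d4, d7, d9, d11, d12, d13, d14}
… ∩ ⟦that laughed⟧ = {d1, d3, d4, d7, d9, d11, d12, d13, d14} ∩ {d5, d6, d10, d13, d14} = {d13, d14}
… ∩ ⟦beside d4⟧ = {d13, d14} ∩ {d1, d4, d6, d8, d9, d10, d11, d12, d13, d14} = {d13, d14}
… ∩ ⟦brave⟧ = {d13, d14} ∩ {d1, d2, d3, d4, d5, d6, d7, d8, d10, d13, d15} = {d13}
… ∩ ⟦famous⟧ = {d13} ∩ {d2, d3, d4, d5, d8, d13, d14, d15} = {d13}
So ⟦brave famous chef that laughed beside d4⟧ = {d13}.

{d13}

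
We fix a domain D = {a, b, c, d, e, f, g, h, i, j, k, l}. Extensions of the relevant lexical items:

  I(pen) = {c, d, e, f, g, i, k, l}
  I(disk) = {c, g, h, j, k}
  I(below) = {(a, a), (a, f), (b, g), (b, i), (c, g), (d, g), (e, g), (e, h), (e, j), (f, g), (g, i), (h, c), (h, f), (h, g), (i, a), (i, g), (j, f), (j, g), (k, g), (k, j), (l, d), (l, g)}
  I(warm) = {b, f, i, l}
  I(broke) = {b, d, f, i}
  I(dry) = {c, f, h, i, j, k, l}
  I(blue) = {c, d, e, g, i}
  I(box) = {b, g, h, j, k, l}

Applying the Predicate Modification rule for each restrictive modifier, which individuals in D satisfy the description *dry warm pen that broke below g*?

{f, i}

⟦that broke⟧ = ⟦broke⟧ = {b, d, f, i}
⟦below g⟧ = {x : ⟨x, g⟩ ∈ ⟦below⟧} = {b, c, d, e, f, h, i, j, k, l}
⟦pen⟧ = {c, d, e, f, g, i, k, l}
… ∩ ⟦that broke⟧ = {c, d, e, f, g, i, k, l} ∩ {b, d, f, i} = {d, f, i}
… ∩ ⟦below g⟧ = {d, f, i} ∩ {b, c, d, e, f, h, i, j, k, l} = {d, f, i}
… ∩ ⟦dry⟧ = {d, f, i} ∩ {c, f, h, i, j, k, l} = {f, i}
… ∩ ⟦warm⟧ = {f, i} ∩ {b, f, i, l} = {f, i}
So ⟦dry warm pen that broke below g⟧ = {f, i}.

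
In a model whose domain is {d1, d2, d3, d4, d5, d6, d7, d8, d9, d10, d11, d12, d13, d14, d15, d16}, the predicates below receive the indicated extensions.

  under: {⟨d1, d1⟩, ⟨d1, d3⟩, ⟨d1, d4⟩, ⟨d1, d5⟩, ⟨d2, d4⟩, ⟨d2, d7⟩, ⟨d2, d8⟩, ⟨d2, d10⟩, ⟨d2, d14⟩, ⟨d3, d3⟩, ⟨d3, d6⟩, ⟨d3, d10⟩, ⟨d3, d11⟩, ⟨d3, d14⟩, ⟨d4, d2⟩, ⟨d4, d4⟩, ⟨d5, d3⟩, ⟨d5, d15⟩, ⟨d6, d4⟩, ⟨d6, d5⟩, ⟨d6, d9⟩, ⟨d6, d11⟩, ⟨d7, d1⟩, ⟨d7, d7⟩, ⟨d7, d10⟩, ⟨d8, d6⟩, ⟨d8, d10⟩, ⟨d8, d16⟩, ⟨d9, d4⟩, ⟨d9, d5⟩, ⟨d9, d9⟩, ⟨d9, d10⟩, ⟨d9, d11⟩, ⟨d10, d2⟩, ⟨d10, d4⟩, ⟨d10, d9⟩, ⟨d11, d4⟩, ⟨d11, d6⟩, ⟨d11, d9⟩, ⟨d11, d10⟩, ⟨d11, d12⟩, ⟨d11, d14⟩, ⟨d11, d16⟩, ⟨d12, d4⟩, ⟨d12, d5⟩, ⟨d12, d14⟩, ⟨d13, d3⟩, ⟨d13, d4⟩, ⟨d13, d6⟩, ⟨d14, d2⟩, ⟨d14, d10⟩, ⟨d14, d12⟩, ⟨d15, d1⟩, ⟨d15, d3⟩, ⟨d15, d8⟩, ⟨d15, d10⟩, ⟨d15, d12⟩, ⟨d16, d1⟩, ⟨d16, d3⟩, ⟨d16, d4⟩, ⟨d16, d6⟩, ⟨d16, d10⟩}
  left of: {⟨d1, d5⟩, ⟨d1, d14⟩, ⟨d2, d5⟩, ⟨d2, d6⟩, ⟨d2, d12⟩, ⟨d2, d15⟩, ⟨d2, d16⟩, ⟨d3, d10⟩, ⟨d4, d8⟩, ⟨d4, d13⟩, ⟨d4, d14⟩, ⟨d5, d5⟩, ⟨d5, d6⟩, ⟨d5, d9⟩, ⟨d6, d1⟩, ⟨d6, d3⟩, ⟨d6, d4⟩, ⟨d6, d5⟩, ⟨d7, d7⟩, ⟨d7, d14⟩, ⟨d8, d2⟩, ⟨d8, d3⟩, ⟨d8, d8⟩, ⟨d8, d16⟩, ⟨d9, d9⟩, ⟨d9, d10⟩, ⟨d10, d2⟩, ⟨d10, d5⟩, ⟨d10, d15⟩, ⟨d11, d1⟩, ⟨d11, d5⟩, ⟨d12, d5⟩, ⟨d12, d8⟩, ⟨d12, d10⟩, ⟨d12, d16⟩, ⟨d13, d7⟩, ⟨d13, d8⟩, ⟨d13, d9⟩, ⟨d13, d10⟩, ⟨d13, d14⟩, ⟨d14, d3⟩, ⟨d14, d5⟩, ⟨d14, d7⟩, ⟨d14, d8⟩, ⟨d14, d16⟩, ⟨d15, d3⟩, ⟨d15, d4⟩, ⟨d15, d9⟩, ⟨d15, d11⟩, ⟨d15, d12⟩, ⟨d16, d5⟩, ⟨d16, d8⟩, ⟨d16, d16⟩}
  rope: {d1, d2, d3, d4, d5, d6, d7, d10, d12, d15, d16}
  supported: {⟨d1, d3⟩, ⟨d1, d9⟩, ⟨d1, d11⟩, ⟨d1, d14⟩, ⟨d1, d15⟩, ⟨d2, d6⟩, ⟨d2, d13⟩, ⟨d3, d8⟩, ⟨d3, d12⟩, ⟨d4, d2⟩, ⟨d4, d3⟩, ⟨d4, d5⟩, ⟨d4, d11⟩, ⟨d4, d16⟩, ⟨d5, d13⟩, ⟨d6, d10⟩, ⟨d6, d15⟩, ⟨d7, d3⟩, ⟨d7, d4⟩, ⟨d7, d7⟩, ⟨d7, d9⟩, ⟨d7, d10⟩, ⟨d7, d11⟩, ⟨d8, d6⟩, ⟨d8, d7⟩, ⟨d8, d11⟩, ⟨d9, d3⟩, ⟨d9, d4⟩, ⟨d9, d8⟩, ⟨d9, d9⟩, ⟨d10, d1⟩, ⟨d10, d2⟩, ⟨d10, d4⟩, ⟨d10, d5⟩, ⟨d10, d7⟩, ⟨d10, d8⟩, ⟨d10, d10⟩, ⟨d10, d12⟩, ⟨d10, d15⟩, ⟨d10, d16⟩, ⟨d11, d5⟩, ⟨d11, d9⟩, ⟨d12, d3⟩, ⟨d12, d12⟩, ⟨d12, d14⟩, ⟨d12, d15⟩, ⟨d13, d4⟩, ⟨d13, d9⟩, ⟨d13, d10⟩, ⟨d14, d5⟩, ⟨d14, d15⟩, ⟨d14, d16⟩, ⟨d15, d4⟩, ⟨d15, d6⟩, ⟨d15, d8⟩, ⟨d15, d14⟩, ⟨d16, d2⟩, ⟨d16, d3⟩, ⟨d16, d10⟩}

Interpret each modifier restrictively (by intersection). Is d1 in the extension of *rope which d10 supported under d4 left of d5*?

yes

⟦which d10 supported⟧ = {x : ⟨d10, x⟩ ∈ ⟦supported⟧} = {d1, d2, d4, d5, d7, d8, d10, d12, d15, d16}
⟦under d4⟧ = {x : ⟨x, d4⟩ ∈ ⟦under⟧} = {d1, d2, d4, d6, d9, d10, d11, d12, d13, d16}
⟦left of d5⟧ = {x : ⟨x, d5⟩ ∈ ⟦left of⟧} = {d1, d2, d5, d6, d10, d11, d12, d14, d16}
⟦rope⟧ = {d1, d2, d3, d4, d5, d6, d7, d10, d12, d15, d16}
… ∩ ⟦which d10 supported⟧ = {d1, d2, d3, d4, d5, d6, d7, d10, d12, d15, d16} ∩ {d1, d2, d4, d5, d7, d8, d10, d12, d15, d16} = {d1, d2, d4, d5, d7, d10, d12, d15, d16}
… ∩ ⟦under d4⟧ = {d1, d2, d4, d5, d7, d10, d12, d15, d16} ∩ {d1, d2, d4, d6, d9, d10, d11, d12, d13, d16} = {d1, d2, d4, d10, d12, d16}
… ∩ ⟦left of d5⟧ = {d1, d2, d4, d10, d12, d16} ∩ {d1, d2, d5, d6, d10, d11, d12, d14, d16} = {d1, d2, d10, d12, d16}
⟦rope which d10 supported under d4 left of d5⟧ = {d1, d2, d10, d12, d16}; d1 ∈ this set.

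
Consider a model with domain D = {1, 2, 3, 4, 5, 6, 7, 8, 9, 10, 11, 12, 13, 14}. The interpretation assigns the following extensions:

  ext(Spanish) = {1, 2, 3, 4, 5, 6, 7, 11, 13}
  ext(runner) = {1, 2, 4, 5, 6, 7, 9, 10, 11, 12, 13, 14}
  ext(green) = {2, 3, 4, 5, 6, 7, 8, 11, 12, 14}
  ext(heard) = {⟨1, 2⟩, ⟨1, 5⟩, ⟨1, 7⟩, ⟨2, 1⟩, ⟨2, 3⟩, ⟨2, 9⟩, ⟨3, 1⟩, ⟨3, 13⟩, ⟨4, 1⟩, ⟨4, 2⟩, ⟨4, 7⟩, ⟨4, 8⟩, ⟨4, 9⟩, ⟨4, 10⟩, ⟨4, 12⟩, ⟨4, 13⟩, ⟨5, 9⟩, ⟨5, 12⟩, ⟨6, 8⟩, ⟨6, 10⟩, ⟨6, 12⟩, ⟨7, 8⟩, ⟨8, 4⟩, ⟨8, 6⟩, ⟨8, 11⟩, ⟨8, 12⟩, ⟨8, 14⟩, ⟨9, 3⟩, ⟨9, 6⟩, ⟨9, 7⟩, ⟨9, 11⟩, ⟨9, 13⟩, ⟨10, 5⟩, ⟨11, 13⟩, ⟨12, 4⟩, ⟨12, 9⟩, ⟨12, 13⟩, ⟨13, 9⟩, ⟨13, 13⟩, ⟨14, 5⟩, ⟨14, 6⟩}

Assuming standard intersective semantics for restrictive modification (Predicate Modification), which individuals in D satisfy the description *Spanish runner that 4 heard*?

{1, 2, 7, 13}

⟦that 4 heard⟧ = {x : ⟨4, x⟩ ∈ ⟦heard⟧} = {1, 2, 7, 8, 9, 10, 12, 13}
⟦runner⟧ = {1, 2, 4, 5, 6, 7, 9, 10, 11, 12, 13, 14}
… ∩ ⟦that 4 heard⟧ = {1, 2, 4, 5, 6, 7, 9, 10, 11, 12, 13, 14} ∩ {1, 2, 7, 8, 9, 10, 12, 13} = {1, 2, 7, 9, 10, 12, 13}
… ∩ ⟦Spanish⟧ = {1, 2, 7, 9, 10, 12, 13} ∩ {1, 2, 3, 4, 5, 6, 7, 11, 13} = {1, 2, 7, 13}
So ⟦Spanish runner that 4 heard⟧ = {1, 2, 7, 13}.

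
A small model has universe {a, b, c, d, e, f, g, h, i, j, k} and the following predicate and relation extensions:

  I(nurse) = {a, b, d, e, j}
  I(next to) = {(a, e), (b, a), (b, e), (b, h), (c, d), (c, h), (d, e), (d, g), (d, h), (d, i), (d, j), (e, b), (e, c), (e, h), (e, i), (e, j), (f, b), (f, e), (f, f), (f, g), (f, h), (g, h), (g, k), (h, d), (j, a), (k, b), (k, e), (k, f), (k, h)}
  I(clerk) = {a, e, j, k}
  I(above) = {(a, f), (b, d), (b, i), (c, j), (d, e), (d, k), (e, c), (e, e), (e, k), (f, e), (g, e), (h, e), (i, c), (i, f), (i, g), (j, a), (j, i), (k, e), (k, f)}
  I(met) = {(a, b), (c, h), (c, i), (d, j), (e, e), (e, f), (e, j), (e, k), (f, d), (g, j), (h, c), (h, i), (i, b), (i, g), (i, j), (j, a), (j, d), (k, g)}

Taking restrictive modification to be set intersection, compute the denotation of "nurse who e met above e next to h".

⟦who e met⟧ = {x : ⟨e, x⟩ ∈ ⟦met⟧} = {e, f, j, k}
⟦above e⟧ = {x : ⟨x, e⟩ ∈ ⟦above⟧} = {d, e, f, g, h, k}
⟦next to h⟧ = {x : ⟨x, h⟩ ∈ ⟦next to⟧} = {b, c, d, e, f, g, k}
⟦nurse⟧ = {a, b, d, e, j}
… ∩ ⟦who e met⟧ = {a, b, d, e, j} ∩ {e, f, j, k} = {e, j}
… ∩ ⟦above e⟧ = {e, j} ∩ {d, e, f, g, h, k} = {e}
… ∩ ⟦next to h⟧ = {e} ∩ {b, c, d, e, f, g, k} = {e}
So ⟦nurse who e met above e next to h⟧ = {e}.

{e}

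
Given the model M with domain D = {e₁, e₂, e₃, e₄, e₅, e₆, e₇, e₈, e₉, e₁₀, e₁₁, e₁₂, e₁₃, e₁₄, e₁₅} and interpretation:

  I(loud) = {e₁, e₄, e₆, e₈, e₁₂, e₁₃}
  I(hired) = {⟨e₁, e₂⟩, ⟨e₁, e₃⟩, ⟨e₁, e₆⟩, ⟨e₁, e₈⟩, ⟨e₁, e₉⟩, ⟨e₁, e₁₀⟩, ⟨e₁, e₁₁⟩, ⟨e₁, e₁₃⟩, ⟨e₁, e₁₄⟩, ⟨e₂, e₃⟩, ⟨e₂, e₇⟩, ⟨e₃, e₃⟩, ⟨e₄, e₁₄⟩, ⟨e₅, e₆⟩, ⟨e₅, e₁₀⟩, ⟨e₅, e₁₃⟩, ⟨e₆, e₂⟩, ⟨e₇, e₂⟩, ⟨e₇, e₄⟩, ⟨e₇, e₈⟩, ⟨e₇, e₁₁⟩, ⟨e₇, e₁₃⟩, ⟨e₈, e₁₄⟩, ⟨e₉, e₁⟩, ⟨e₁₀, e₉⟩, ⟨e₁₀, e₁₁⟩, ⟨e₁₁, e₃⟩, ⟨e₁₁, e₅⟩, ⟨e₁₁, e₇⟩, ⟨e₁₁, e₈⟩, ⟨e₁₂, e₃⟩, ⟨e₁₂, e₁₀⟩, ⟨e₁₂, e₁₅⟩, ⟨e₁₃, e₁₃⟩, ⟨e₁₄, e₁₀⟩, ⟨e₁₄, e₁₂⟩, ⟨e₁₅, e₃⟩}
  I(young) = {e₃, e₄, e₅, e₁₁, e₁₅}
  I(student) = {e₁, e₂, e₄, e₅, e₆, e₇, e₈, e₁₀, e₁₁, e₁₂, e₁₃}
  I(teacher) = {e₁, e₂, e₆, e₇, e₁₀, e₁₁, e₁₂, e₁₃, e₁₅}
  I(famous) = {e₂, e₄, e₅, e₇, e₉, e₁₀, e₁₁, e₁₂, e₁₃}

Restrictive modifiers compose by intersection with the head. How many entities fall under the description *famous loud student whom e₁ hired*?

⟦whom e₁ hired⟧ = {x : ⟨e₁, x⟩ ∈ ⟦hired⟧} = {e₂, e₃, e₆, e₈, e₉, e₁₀, e₁₁, e₁₃, e₁₄}
⟦student⟧ = {e₁, e₂, e₄, e₅, e₆, e₇, e₈, e₁₀, e₁₁, e₁₂, e₁₃}
… ∩ ⟦whom e₁ hired⟧ = {e₁, e₂, e₄, e₅, e₆, e₇, e₈, e₁₀, e₁₁, e₁₂, e₁₃} ∩ {e₂, e₃, e₆, e₈, e₉, e₁₀, e₁₁, e₁₃, e₁₄} = {e₂, e₆, e₈, e₁₀, e₁₁, e₁₃}
… ∩ ⟦famous⟧ = {e₂, e₆, e₈, e₁₀, e₁₁, e₁₃} ∩ {e₂, e₄, e₅, e₇, e₉, e₁₀, e₁₁, e₁₂, e₁₃} = {e₂, e₁₀, e₁₁, e₁₃}
… ∩ ⟦loud⟧ = {e₂, e₁₀, e₁₁, e₁₃} ∩ {e₁, e₄, e₆, e₈, e₁₂, e₁₃} = {e₁₃}
⟦famous loud student whom e₁ hired⟧ = {e₁₃}, so the cardinality is 1.

1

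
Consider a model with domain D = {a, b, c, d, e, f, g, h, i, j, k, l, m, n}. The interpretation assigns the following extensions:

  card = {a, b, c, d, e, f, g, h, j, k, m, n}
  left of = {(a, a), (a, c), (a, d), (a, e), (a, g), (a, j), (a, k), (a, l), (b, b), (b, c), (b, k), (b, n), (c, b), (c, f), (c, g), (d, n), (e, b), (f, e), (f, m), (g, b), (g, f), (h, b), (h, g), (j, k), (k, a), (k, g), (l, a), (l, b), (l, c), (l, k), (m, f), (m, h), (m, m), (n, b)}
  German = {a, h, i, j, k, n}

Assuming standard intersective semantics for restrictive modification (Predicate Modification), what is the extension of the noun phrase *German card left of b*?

{h, n}

⟦left of b⟧ = {x : ⟨x, b⟩ ∈ ⟦left of⟧} = {b, c, e, g, h, l, n}
⟦card⟧ = {a, b, c, d, e, f, g, h, j, k, m, n}
… ∩ ⟦left of b⟧ = {a, b, c, d, e, f, g, h, j, k, m, n} ∩ {b, c, e, g, h, l, n} = {b, c, e, g, h, n}
… ∩ ⟦German⟧ = {b, c, e, g, h, n} ∩ {a, h, i, j, k, n} = {h, n}
So ⟦German card left of b⟧ = {h, n}.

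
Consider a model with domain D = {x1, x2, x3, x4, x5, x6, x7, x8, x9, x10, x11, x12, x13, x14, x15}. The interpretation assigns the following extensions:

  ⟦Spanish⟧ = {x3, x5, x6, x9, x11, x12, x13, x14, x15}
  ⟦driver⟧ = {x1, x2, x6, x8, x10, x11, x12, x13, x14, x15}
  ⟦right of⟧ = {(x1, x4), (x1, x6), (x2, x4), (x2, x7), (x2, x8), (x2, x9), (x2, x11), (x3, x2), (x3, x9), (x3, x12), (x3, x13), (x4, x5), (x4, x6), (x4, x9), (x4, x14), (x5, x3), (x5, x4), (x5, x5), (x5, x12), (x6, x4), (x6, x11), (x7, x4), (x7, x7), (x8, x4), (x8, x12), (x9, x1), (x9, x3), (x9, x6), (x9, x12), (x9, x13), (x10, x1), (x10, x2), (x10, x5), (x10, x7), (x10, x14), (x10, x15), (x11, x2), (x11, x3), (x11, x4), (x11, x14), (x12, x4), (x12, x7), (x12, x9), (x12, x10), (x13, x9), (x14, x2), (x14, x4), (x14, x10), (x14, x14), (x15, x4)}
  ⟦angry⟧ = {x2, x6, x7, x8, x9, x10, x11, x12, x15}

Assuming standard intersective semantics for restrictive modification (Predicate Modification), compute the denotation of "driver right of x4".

{x1, x2, x6, x8, x11, x12, x14, x15}

⟦right of x4⟧ = {x : ⟨x, x4⟩ ∈ ⟦right of⟧} = {x1, x2, x5, x6, x7, x8, x11, x12, x14, x15}
⟦driver⟧ = {x1, x2, x6, x8, x10, x11, x12, x13, x14, x15}
… ∩ ⟦right of x4⟧ = {x1, x2, x6, x8, x10, x11, x12, x13, x14, x15} ∩ {x1, x2, x5, x6, x7, x8, x11, x12, x14, x15} = {x1, x2, x6, x8, x11, x12, x14, x15}
So ⟦driver right of x4⟧ = {x1, x2, x6, x8, x11, x12, x14, x15}.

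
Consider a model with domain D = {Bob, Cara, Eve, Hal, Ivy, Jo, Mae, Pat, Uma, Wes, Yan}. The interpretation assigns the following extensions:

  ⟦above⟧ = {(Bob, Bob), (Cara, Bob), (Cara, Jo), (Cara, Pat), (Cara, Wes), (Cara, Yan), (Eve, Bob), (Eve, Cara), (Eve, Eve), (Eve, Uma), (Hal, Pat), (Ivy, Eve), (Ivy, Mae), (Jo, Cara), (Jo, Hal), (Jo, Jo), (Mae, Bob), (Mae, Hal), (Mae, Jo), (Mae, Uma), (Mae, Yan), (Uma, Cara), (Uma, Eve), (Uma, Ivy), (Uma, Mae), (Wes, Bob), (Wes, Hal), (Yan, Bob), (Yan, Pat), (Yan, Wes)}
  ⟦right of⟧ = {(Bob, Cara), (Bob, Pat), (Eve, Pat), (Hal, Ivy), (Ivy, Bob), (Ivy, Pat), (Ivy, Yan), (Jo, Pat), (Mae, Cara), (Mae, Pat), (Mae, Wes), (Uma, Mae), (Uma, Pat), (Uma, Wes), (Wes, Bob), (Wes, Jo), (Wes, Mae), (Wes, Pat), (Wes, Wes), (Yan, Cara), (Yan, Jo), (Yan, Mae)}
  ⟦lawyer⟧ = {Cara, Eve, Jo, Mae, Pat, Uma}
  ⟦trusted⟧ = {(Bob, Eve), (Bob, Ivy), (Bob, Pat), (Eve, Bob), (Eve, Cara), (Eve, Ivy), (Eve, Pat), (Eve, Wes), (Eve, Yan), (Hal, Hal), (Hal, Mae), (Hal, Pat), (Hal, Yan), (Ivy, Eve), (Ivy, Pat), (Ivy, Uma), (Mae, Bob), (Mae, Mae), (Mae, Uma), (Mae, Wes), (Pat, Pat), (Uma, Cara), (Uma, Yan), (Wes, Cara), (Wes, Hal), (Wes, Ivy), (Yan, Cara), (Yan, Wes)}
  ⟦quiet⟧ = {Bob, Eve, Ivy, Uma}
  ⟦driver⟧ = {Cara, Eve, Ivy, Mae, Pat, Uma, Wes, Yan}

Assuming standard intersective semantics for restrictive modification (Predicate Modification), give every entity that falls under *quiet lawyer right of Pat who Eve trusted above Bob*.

{ }

⟦right of Pat⟧ = {x : ⟨x, Pat⟩ ∈ ⟦right of⟧} = {Bob, Eve, Ivy, Jo, Mae, Uma, Wes}
⟦who Eve trusted⟧ = {x : ⟨Eve, x⟩ ∈ ⟦trusted⟧} = {Bob, Cara, Ivy, Pat, Wes, Yan}
⟦above Bob⟧ = {x : ⟨x, Bob⟩ ∈ ⟦above⟧} = {Bob, Cara, Eve, Mae, Wes, Yan}
⟦lawyer⟧ = {Cara, Eve, Jo, Mae, Pat, Uma}
… ∩ ⟦right of Pat⟧ = {Cara, Eve, Jo, Mae, Pat, Uma} ∩ {Bob, Eve, Ivy, Jo, Mae, Uma, Wes} = {Eve, Jo, Mae, Uma}
… ∩ ⟦who Eve trusted⟧ = {Eve, Jo, Mae, Uma} ∩ {Bob, Cara, Ivy, Pat, Wes, Yan} = ∅
… ∩ ⟦above Bob⟧ = ∅ ∩ {Bob, Cara, Eve, Mae, Wes, Yan} = ∅
… ∩ ⟦quiet⟧ = ∅ ∩ {Bob, Eve, Ivy, Uma} = ∅
So ⟦quiet lawyer right of Pat who Eve trusted above Bob⟧ = { }.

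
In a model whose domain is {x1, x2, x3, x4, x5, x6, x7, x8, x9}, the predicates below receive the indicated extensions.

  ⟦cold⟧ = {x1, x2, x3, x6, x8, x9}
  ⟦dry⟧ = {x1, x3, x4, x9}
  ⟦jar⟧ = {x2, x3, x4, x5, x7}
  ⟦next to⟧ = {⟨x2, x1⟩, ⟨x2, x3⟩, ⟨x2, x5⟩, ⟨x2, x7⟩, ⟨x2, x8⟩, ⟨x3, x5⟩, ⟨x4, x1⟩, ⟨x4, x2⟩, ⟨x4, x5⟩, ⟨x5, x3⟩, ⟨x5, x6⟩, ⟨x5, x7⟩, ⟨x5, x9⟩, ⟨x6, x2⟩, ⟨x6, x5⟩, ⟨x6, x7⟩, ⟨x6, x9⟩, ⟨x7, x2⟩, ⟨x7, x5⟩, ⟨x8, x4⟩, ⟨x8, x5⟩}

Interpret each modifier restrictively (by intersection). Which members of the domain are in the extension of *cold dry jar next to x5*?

{x3}

⟦next to x5⟧ = {x : ⟨x, x5⟩ ∈ ⟦next to⟧} = {x2, x3, x4, x6, x7, x8}
⟦jar⟧ = {x2, x3, x4, x5, x7}
… ∩ ⟦next to x5⟧ = {x2, x3, x4, x5, x7} ∩ {x2, x3, x4, x6, x7, x8} = {x2, x3, x4, x7}
… ∩ ⟦cold⟧ = {x2, x3, x4, x7} ∩ {x1, x2, x3, x6, x8, x9} = {x2, x3}
… ∩ ⟦dry⟧ = {x2, x3} ∩ {x1, x3, x4, x9} = {x3}
So ⟦cold dry jar next to x5⟧ = {x3}.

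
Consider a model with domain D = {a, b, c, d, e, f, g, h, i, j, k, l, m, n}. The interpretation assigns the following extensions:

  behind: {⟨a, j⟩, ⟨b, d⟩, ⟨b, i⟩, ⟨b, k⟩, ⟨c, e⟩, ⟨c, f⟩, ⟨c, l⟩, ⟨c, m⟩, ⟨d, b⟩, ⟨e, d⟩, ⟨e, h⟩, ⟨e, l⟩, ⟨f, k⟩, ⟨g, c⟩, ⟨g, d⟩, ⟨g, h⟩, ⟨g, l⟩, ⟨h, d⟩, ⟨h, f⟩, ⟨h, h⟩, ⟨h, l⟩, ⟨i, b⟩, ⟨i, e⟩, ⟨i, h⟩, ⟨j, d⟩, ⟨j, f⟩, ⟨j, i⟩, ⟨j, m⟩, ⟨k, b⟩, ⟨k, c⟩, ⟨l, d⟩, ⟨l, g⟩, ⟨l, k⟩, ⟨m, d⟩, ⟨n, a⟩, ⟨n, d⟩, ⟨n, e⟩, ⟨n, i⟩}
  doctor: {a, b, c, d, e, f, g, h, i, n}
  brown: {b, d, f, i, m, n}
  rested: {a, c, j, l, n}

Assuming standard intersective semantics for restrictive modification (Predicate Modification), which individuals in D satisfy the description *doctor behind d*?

⟦behind d⟧ = {x : ⟨x, d⟩ ∈ ⟦behind⟧} = {b, e, g, h, j, l, m, n}
⟦doctor⟧ = {a, b, c, d, e, f, g, h, i, n}
… ∩ ⟦behind d⟧ = {a, b, c, d, e, f, g, h, i, n} ∩ {b, e, g, h, j, l, m, n} = {b, e, g, h, n}
So ⟦doctor behind d⟧ = {b, e, g, h, n}.

{b, e, g, h, n}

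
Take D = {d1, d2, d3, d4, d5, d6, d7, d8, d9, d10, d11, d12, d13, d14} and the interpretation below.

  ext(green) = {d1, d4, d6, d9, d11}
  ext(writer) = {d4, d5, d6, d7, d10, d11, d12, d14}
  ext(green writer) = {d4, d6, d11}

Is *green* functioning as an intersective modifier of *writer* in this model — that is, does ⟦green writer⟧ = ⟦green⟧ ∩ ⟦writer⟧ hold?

⟦green⟧ ∩ ⟦writer⟧ = {d1, d4, d6, d9, d11} ∩ {d4, d5, d6, d7, d10, d11, d12, d14} = {d4, d6, d11}
Observed ⟦green writer⟧ = {d4, d6, d11}.
These coincide, so the modifier is intersective here.

yes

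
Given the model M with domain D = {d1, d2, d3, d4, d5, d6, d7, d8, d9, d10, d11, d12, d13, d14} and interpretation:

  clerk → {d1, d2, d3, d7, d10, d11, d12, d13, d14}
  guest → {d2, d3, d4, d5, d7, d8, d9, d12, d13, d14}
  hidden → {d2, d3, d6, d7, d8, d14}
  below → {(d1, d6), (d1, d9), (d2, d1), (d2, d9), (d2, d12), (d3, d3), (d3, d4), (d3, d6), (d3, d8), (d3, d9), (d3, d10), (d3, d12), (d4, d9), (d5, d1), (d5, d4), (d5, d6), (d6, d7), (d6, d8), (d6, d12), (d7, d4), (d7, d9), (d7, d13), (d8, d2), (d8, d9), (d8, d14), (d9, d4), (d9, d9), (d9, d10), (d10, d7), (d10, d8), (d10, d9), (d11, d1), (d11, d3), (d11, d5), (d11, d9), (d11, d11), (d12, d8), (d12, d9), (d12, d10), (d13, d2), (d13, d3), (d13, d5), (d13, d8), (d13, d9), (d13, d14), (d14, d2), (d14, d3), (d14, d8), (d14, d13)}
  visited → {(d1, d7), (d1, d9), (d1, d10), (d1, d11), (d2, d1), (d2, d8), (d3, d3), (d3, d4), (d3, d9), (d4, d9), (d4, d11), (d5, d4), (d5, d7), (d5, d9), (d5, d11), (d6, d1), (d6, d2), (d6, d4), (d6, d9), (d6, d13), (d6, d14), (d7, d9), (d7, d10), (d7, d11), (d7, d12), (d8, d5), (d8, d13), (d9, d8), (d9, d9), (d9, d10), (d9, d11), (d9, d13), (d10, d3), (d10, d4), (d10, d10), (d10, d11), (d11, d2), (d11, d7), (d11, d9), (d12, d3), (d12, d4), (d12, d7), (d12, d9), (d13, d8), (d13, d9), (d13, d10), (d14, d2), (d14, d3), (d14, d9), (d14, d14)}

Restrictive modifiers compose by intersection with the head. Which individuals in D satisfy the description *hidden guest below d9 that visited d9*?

{d3, d7}

⟦below d9⟧ = {x : ⟨x, d9⟩ ∈ ⟦below⟧} = {d1, d2, d3, d4, d7, d8, d9, d10, d11, d12, d13}
⟦that visited d9⟧ = {x : ⟨x, d9⟩ ∈ ⟦visited⟧} = {d1, d3, d4, d5, d6, d7, d9, d11, d12, d13, d14}
⟦guest⟧ = {d2, d3, d4, d5, d7, d8, d9, d12, d13, d14}
… ∩ ⟦below d9⟧ = {d2, d3, d4, d5, d7, d8, d9, d12, d13, d14} ∩ {d1, d2, d3, d4, d7, d8, d9, d10, d11, d12, d13} = {d2, d3, d4, d7, d8, d9, d12, d13}
… ∩ ⟦that visited d9⟧ = {d2, d3, d4, d7, d8, d9, d12, d13} ∩ {d1, d3, d4, d5, d6, d7, d9, d11, d12, d13, d14} = {d3, d4, d7, d9, d12, d13}
… ∩ ⟦hidden⟧ = {d3, d4, d7, d9, d12, d13} ∩ {d2, d3, d6, d7, d8, d14} = {d3, d7}
So ⟦hidden guest below d9 that visited d9⟧ = {d3, d7}.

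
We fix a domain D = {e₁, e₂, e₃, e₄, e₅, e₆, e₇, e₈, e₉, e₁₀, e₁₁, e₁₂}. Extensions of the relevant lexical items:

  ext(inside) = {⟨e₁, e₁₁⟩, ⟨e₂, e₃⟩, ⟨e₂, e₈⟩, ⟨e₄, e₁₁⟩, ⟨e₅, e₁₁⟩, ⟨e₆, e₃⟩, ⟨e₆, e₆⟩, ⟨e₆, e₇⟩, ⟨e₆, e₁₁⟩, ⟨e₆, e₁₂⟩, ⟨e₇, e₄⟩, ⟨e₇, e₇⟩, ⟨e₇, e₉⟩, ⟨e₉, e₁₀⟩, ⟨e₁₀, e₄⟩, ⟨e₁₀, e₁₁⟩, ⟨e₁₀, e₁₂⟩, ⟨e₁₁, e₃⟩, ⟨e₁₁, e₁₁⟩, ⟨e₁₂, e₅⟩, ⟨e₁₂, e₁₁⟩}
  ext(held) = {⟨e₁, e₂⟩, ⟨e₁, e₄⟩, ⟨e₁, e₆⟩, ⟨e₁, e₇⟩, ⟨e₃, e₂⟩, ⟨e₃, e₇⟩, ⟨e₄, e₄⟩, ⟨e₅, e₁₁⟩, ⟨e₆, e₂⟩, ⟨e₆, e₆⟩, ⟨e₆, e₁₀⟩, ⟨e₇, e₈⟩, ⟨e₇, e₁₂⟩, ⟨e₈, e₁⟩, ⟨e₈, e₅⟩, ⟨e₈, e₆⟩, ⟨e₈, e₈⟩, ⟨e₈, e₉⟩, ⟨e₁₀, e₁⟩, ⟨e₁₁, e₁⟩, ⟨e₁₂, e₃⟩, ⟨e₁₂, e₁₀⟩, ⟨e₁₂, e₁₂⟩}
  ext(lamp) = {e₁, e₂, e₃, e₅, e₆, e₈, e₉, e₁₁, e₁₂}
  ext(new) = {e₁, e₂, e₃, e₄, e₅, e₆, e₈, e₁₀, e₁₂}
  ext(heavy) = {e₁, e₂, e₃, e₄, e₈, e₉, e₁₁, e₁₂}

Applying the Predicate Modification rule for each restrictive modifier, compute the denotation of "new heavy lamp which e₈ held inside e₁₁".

⟦which e₈ held⟧ = {x : ⟨e₈, x⟩ ∈ ⟦held⟧} = {e₁, e₅, e₆, e₈, e₉}
⟦inside e₁₁⟧ = {x : ⟨x, e₁₁⟩ ∈ ⟦inside⟧} = {e₁, e₄, e₅, e₆, e₁₀, e₁₁, e₁₂}
⟦lamp⟧ = {e₁, e₂, e₃, e₅, e₆, e₈, e₉, e₁₁, e₁₂}
… ∩ ⟦which e₈ held⟧ = {e₁, e₂, e₃, e₅, e₆, e₈, e₉, e₁₁, e₁₂} ∩ {e₁, e₅, e₆, e₈, e₉} = {e₁, e₅, e₆, e₈, e₉}
… ∩ ⟦inside e₁₁⟧ = {e₁, e₅, e₆, e₈, e₉} ∩ {e₁, e₄, e₅, e₆, e₁₀, e₁₁, e₁₂} = {e₁, e₅, e₆}
… ∩ ⟦new⟧ = {e₁, e₅, e₆} ∩ {e₁, e₂, e₃, e₄, e₅, e₆, e₈, e₁₀, e₁₂} = {e₁, e₅, e₆}
… ∩ ⟦heavy⟧ = {e₁, e₅, e₆} ∩ {e₁, e₂, e₃, e₄, e₈, e₉, e₁₁, e₁₂} = {e₁}
So ⟦new heavy lamp which e₈ held inside e₁₁⟧ = {e₁}.

{e₁}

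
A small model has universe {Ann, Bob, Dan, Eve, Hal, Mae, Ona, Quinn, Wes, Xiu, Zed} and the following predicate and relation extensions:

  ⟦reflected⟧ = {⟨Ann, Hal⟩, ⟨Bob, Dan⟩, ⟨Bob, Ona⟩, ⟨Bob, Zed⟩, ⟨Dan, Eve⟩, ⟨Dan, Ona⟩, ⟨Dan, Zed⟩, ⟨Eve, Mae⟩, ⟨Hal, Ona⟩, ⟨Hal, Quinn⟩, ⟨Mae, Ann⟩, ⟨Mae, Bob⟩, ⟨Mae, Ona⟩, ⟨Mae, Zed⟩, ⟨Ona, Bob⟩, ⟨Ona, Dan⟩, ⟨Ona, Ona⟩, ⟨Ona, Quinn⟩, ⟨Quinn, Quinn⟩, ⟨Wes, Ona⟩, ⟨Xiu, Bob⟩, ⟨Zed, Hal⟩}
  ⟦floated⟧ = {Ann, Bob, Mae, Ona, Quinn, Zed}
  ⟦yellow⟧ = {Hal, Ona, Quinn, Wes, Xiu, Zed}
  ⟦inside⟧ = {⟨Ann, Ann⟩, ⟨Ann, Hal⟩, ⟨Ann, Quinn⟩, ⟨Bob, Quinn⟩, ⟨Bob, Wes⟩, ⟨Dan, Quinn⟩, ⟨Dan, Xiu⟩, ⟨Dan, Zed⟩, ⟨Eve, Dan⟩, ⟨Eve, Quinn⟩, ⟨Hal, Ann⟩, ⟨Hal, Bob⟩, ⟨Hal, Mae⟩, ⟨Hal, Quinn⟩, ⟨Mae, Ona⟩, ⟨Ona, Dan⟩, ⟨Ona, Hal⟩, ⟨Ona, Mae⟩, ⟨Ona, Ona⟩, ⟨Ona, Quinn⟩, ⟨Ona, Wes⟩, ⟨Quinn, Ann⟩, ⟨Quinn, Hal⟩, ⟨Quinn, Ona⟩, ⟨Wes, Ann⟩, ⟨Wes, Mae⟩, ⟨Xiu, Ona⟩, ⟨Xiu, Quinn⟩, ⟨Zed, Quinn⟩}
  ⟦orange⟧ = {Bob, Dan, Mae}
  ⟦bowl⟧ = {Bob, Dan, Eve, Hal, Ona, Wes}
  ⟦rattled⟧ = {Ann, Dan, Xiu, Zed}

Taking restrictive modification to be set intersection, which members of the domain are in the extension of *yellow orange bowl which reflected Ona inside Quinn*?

⟦which reflected Ona⟧ = {x : ⟨x, Ona⟩ ∈ ⟦reflected⟧} = {Bob, Dan, Hal, Mae, Ona, Wes}
⟦inside Quinn⟧ = {x : ⟨x, Quinn⟩ ∈ ⟦inside⟧} = {Ann, Bob, Dan, Eve, Hal, Ona, Xiu, Zed}
⟦bowl⟧ = {Bob, Dan, Eve, Hal, Ona, Wes}
… ∩ ⟦which reflected Ona⟧ = {Bob, Dan, Eve, Hal, Ona, Wes} ∩ {Bob, Dan, Hal, Mae, Ona, Wes} = {Bob, Dan, Hal, Ona, Wes}
… ∩ ⟦inside Quinn⟧ = {Bob, Dan, Hal, Ona, Wes} ∩ {Ann, Bob, Dan, Eve, Hal, Ona, Xiu, Zed} = {Bob, Dan, Hal, Ona}
… ∩ ⟦yellow⟧ = {Bob, Dan, Hal, Ona} ∩ {Hal, Ona, Quinn, Wes, Xiu, Zed} = {Hal, Ona}
… ∩ ⟦orange⟧ = {Hal, Ona} ∩ {Bob, Dan, Mae} = ∅
So ⟦yellow orange bowl which reflected Ona inside Quinn⟧ = ∅.

∅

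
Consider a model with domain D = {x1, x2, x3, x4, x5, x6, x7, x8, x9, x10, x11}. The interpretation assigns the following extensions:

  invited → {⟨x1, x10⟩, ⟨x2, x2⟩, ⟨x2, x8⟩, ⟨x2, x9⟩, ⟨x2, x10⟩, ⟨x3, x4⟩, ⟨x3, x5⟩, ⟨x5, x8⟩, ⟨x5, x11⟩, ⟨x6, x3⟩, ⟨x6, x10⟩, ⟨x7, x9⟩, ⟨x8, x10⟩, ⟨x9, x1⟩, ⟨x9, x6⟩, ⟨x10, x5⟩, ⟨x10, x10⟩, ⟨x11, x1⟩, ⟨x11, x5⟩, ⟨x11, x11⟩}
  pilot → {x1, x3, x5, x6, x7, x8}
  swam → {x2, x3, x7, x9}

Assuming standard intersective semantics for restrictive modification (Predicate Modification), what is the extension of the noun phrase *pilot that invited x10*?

{x1, x6, x8}

⟦that invited x10⟧ = {x : ⟨x, x10⟩ ∈ ⟦invited⟧} = {x1, x2, x6, x8, x10}
⟦pilot⟧ = {x1, x3, x5, x6, x7, x8}
… ∩ ⟦that invited x10⟧ = {x1, x3, x5, x6, x7, x8} ∩ {x1, x2, x6, x8, x10} = {x1, x6, x8}
So ⟦pilot that invited x10⟧ = {x1, x6, x8}.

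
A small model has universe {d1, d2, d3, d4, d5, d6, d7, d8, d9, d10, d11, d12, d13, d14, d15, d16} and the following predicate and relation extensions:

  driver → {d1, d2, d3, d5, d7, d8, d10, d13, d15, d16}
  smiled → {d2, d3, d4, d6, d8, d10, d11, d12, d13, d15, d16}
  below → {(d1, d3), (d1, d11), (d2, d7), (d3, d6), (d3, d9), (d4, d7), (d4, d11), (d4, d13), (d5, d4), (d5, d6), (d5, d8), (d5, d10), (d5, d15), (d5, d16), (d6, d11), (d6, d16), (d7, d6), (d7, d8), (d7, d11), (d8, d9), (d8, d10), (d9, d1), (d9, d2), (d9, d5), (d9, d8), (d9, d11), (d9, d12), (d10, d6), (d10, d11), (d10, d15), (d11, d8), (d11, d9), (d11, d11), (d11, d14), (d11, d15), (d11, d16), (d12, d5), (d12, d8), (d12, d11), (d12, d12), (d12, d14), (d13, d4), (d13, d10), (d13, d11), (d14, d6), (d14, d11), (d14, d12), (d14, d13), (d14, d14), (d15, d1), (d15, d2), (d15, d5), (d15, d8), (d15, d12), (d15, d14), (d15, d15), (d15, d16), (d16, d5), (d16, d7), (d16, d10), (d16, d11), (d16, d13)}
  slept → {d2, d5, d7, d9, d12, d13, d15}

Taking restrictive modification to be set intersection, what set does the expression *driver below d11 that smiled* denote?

{d10, d13, d16}

⟦below d11⟧ = {x : ⟨x, d11⟩ ∈ ⟦below⟧} = {d1, d4, d6, d7, d9, d10, d11, d12, d13, d14, d16}
⟦that smiled⟧ = ⟦smiled⟧ = {d2, d3, d4, d6, d8, d10, d11, d12, d13, d15, d16}
⟦driver⟧ = {d1, d2, d3, d5, d7, d8, d10, d13, d15, d16}
… ∩ ⟦below d11⟧ = {d1, d2, d3, d5, d7, d8, d10, d13, d15, d16} ∩ {d1, d4, d6, d7, d9, d10, d11, d12, d13, d14, d16} = {d1, d7, d10, d13, d16}
… ∩ ⟦that smiled⟧ = {d1, d7, d10, d13, d16} ∩ {d2, d3, d4, d6, d8, d10, d11, d12, d13, d15, d16} = {d10, d13, d16}
So ⟦driver below d11 that smiled⟧ = {d10, d13, d16}.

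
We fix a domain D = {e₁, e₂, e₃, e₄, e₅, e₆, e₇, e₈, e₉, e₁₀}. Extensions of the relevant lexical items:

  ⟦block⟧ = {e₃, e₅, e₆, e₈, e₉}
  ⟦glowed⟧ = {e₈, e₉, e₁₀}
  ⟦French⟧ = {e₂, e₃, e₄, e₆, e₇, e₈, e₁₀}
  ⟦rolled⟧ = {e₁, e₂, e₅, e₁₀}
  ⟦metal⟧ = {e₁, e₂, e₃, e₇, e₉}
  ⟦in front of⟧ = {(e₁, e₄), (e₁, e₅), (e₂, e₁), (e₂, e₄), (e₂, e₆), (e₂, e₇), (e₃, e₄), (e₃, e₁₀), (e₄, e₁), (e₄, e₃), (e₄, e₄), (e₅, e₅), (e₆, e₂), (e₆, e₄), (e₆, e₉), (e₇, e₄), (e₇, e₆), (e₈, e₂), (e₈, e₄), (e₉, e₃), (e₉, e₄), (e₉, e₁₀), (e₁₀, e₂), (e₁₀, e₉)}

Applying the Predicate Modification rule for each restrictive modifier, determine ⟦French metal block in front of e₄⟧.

{e₃}

⟦in front of e₄⟧ = {x : ⟨x, e₄⟩ ∈ ⟦in front of⟧} = {e₁, e₂, e₃, e₄, e₆, e₇, e₈, e₉}
⟦block⟧ = {e₃, e₅, e₆, e₈, e₉}
… ∩ ⟦in front of e₄⟧ = {e₃, e₅, e₆, e₈, e₉} ∩ {e₁, e₂, e₃, e₄, e₆, e₇, e₈, e₉} = {e₃, e₆, e₈, e₉}
… ∩ ⟦French⟧ = {e₃, e₆, e₈, e₉} ∩ {e₂, e₃, e₄, e₆, e₇, e₈, e₁₀} = {e₃, e₆, e₈}
… ∩ ⟦metal⟧ = {e₃, e₆, e₈} ∩ {e₁, e₂, e₃, e₇, e₉} = {e₃}
So ⟦French metal block in front of e₄⟧ = {e₃}.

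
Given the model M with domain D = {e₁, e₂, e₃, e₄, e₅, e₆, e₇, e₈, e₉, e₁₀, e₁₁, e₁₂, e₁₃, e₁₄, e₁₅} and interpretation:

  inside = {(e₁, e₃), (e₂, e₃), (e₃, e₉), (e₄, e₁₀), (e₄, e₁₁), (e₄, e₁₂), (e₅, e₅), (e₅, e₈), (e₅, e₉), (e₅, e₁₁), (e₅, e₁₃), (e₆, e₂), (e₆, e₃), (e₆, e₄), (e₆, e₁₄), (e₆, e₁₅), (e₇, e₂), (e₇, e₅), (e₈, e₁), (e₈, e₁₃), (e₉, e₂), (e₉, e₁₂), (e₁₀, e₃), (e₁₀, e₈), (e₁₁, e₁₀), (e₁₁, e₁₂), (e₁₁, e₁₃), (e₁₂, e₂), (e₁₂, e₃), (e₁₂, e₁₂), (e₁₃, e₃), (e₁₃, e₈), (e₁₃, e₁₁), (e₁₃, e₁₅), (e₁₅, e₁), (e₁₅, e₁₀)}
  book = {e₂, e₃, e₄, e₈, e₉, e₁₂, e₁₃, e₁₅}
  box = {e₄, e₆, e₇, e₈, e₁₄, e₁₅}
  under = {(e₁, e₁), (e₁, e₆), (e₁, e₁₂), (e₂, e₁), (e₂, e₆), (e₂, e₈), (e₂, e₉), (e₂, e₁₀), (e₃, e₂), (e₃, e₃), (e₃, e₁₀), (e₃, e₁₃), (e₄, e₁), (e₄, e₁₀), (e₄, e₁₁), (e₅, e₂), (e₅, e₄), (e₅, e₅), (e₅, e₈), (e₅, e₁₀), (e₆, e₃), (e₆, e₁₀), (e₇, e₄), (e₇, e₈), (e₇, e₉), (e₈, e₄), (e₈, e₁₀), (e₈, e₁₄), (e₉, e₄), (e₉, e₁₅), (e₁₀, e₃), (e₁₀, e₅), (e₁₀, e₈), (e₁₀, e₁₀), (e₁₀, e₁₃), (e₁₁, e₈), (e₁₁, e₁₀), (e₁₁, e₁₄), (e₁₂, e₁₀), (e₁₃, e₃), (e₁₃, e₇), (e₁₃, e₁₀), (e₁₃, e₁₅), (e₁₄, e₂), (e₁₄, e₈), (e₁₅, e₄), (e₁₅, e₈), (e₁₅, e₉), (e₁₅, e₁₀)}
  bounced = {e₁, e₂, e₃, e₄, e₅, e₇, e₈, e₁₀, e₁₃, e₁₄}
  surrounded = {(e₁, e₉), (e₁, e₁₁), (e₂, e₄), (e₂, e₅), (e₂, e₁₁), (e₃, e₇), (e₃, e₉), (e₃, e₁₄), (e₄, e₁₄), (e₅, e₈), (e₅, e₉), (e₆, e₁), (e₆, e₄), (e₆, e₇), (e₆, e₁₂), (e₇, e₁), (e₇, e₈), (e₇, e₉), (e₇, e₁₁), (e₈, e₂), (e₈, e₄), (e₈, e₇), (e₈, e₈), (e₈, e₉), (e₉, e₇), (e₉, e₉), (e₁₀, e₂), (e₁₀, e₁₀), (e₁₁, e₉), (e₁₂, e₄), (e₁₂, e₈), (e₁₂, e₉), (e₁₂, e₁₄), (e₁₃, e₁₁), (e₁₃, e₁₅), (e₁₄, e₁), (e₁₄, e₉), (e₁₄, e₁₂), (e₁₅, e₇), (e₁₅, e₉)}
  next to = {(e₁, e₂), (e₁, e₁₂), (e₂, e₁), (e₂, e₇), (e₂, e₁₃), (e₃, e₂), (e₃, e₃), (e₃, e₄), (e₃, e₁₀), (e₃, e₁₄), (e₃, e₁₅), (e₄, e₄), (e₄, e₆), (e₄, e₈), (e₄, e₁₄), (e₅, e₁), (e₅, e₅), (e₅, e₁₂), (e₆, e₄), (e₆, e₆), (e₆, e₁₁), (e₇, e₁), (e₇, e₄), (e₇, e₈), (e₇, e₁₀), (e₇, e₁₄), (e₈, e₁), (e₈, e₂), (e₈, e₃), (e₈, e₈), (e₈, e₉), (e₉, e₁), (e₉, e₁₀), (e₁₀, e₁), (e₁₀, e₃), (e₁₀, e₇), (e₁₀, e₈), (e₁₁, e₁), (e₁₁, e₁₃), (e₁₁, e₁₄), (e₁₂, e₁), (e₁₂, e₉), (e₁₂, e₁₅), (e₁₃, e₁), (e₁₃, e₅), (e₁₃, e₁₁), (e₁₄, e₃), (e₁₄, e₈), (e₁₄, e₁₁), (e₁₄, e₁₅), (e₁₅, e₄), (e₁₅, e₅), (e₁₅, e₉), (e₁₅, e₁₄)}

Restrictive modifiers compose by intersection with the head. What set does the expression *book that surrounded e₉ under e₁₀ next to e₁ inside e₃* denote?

{e₁₂}

⟦that surrounded e₉⟧ = {x : ⟨x, e₉⟩ ∈ ⟦surrounded⟧} = {e₁, e₃, e₅, e₇, e₈, e₉, e₁₁, e₁₂, e₁₄, e₁₅}
⟦under e₁₀⟧ = {x : ⟨x, e₁₀⟩ ∈ ⟦under⟧} = {e₂, e₃, e₄, e₅, e₆, e₈, e₁₀, e₁₁, e₁₂, e₁₃, e₁₅}
⟦next to e₁⟧ = {x : ⟨x, e₁⟩ ∈ ⟦next to⟧} = {e₂, e₅, e₇, e₈, e₉, e₁₀, e₁₁, e₁₂, e₁₃}
⟦inside e₃⟧ = {x : ⟨x, e₃⟩ ∈ ⟦inside⟧} = {e₁, e₂, e₆, e₁₀, e₁₂, e₁₃}
⟦book⟧ = {e₂, e₃, e₄, e₈, e₉, e₁₂, e₁₃, e₁₅}
… ∩ ⟦that surrounded e₉⟧ = {e₂, e₃, e₄, e₈, e₉, e₁₂, e₁₃, e₁₅} ∩ {e₁, e₃, e₅, e₇, e₈, e₉, e₁₁, e₁₂, e₁₄, e₁₅} = {e₃, e₈, e₉, e₁₂, e₁₅}
… ∩ ⟦under e₁₀⟧ = {e₃, e₈, e₉, e₁₂, e₁₅} ∩ {e₂, e₃, e₄, e₅, e₆, e₈, e₁₀, e₁₁, e₁₂, e₁₃, e₁₅} = {e₃, e₈, e₁₂, e₁₅}
… ∩ ⟦next to e₁⟧ = {e₃, e₈, e₁₂, e₁₅} ∩ {e₂, e₅, e₇, e₈, e₉, e₁₀, e₁₁, e₁₂, e₁₃} = {e₈, e₁₂}
… ∩ ⟦inside e₃⟧ = {e₈, e₁₂} ∩ {e₁, e₂, e₆, e₁₀, e₁₂, e₁₃} = {e₁₂}
So ⟦book that surrounded e₉ under e₁₀ next to e₁ inside e₃⟧ = {e₁₂}.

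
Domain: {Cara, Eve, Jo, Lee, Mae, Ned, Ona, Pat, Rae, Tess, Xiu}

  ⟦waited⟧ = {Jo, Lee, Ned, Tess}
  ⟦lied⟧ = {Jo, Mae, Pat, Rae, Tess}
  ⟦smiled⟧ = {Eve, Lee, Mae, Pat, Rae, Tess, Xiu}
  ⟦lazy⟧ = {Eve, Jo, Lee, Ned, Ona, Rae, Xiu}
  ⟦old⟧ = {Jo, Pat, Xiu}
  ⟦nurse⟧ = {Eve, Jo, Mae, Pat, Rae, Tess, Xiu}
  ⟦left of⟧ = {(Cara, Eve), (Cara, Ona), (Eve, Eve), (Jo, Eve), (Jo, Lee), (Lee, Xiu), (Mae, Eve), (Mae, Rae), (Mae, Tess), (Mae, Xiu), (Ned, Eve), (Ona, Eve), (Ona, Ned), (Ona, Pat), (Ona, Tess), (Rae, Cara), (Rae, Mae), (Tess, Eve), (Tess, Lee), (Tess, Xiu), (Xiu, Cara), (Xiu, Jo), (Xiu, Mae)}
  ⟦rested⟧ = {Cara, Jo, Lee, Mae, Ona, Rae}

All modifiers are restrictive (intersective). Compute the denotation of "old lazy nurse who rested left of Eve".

⟦who rested⟧ = ⟦rested⟧ = {Cara, Jo, Lee, Mae, Ona, Rae}
⟦left of Eve⟧ = {x : ⟨x, Eve⟩ ∈ ⟦left of⟧} = {Cara, Eve, Jo, Mae, Ned, Ona, Tess}
⟦nurse⟧ = {Eve, Jo, Mae, Pat, Rae, Tess, Xiu}
… ∩ ⟦who rested⟧ = {Eve, Jo, Mae, Pat, Rae, Tess, Xiu} ∩ {Cara, Jo, Lee, Mae, Ona, Rae} = {Jo, Mae, Rae}
… ∩ ⟦left of Eve⟧ = {Jo, Mae, Rae} ∩ {Cara, Eve, Jo, Mae, Ned, Ona, Tess} = {Jo, Mae}
… ∩ ⟦old⟧ = {Jo, Mae} ∩ {Jo, Pat, Xiu} = {Jo}
… ∩ ⟦lazy⟧ = {Jo} ∩ {Eve, Jo, Lee, Ned, Ona, Rae, Xiu} = {Jo}
So ⟦old lazy nurse who rested left of Eve⟧ = {Jo}.

{Jo}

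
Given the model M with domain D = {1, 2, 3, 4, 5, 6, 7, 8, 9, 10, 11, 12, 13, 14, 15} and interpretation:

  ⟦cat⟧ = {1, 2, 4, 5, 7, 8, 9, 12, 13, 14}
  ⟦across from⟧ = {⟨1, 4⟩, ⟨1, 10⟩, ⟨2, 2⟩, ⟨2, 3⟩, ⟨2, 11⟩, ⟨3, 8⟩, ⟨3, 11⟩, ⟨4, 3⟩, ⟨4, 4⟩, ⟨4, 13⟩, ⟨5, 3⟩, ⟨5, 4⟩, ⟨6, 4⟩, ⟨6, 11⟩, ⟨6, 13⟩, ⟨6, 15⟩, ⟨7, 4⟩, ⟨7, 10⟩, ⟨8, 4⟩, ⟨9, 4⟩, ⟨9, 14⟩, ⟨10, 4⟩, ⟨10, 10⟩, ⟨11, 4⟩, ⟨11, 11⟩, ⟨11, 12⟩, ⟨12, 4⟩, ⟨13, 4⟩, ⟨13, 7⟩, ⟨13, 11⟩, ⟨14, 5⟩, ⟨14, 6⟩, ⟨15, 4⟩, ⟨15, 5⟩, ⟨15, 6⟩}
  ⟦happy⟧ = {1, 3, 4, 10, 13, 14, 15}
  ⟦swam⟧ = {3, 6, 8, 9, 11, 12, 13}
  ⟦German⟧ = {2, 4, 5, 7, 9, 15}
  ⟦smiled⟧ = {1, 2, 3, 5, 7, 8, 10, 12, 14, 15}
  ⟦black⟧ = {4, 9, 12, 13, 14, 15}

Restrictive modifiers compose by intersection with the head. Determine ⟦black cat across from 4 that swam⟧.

{9, 12, 13}

⟦across from 4⟧ = {x : ⟨x, 4⟩ ∈ ⟦across from⟧} = {1, 4, 5, 6, 7, 8, 9, 10, 11, 12, 13, 15}
⟦that swam⟧ = ⟦swam⟧ = {3, 6, 8, 9, 11, 12, 13}
⟦cat⟧ = {1, 2, 4, 5, 7, 8, 9, 12, 13, 14}
… ∩ ⟦across from 4⟧ = {1, 2, 4, 5, 7, 8, 9, 12, 13, 14} ∩ {1, 4, 5, 6, 7, 8, 9, 10, 11, 12, 13, 15} = {1, 4, 5, 7, 8, 9, 12, 13}
… ∩ ⟦that swam⟧ = {1, 4, 5, 7, 8, 9, 12, 13} ∩ {3, 6, 8, 9, 11, 12, 13} = {8, 9, 12, 13}
… ∩ ⟦black⟧ = {8, 9, 12, 13} ∩ {4, 9, 12, 13, 14, 15} = {9, 12, 13}
So ⟦black cat across from 4 that swam⟧ = {9, 12, 13}.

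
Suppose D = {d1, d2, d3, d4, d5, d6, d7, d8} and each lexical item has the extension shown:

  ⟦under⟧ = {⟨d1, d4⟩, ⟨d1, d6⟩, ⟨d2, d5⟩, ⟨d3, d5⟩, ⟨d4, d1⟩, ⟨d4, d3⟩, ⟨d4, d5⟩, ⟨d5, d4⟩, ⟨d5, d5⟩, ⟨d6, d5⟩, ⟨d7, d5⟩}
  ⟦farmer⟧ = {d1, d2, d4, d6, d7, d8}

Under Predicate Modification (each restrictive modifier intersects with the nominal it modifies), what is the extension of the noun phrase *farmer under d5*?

⟦under d5⟧ = {x : ⟨x, d5⟩ ∈ ⟦under⟧} = {d2, d3, d4, d5, d6, d7}
⟦farmer⟧ = {d1, d2, d4, d6, d7, d8}
… ∩ ⟦under d5⟧ = {d1, d2, d4, d6, d7, d8} ∩ {d2, d3, d4, d5, d6, d7} = {d2, d4, d6, d7}
So ⟦farmer under d5⟧ = {d2, d4, d6, d7}.

{d2, d4, d6, d7}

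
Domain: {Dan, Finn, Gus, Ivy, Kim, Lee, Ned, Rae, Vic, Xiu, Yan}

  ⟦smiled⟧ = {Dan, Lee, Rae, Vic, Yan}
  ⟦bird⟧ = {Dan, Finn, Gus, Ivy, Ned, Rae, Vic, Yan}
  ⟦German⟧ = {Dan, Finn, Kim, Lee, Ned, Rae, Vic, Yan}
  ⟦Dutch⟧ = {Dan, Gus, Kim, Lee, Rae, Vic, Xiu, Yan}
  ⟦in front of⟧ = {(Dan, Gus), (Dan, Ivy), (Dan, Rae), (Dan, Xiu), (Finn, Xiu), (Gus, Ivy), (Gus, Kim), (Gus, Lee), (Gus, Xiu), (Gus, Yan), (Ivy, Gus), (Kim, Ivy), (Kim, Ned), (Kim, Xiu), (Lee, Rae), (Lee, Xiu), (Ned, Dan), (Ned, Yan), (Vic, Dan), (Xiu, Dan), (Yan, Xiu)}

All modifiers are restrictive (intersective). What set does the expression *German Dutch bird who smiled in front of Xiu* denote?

⟦who smiled⟧ = ⟦smiled⟧ = {Dan, Lee, Rae, Vic, Yan}
⟦in front of Xiu⟧ = {x : ⟨x, Xiu⟩ ∈ ⟦in front of⟧} = {Dan, Finn, Gus, Kim, Lee, Yan}
⟦bird⟧ = {Dan, Finn, Gus, Ivy, Ned, Rae, Vic, Yan}
… ∩ ⟦who smiled⟧ = {Dan, Finn, Gus, Ivy, Ned, Rae, Vic, Yan} ∩ {Dan, Lee, Rae, Vic, Yan} = {Dan, Rae, Vic, Yan}
… ∩ ⟦in front of Xiu⟧ = {Dan, Rae, Vic, Yan} ∩ {Dan, Finn, Gus, Kim, Lee, Yan} = {Dan, Yan}
… ∩ ⟦German⟧ = {Dan, Yan} ∩ {Dan, Finn, Kim, Lee, Ned, Rae, Vic, Yan} = {Dan, Yan}
… ∩ ⟦Dutch⟧ = {Dan, Yan} ∩ {Dan, Gus, Kim, Lee, Rae, Vic, Xiu, Yan} = {Dan, Yan}
So ⟦German Dutch bird who smiled in front of Xiu⟧ = {Dan, Yan}.

{Dan, Yan}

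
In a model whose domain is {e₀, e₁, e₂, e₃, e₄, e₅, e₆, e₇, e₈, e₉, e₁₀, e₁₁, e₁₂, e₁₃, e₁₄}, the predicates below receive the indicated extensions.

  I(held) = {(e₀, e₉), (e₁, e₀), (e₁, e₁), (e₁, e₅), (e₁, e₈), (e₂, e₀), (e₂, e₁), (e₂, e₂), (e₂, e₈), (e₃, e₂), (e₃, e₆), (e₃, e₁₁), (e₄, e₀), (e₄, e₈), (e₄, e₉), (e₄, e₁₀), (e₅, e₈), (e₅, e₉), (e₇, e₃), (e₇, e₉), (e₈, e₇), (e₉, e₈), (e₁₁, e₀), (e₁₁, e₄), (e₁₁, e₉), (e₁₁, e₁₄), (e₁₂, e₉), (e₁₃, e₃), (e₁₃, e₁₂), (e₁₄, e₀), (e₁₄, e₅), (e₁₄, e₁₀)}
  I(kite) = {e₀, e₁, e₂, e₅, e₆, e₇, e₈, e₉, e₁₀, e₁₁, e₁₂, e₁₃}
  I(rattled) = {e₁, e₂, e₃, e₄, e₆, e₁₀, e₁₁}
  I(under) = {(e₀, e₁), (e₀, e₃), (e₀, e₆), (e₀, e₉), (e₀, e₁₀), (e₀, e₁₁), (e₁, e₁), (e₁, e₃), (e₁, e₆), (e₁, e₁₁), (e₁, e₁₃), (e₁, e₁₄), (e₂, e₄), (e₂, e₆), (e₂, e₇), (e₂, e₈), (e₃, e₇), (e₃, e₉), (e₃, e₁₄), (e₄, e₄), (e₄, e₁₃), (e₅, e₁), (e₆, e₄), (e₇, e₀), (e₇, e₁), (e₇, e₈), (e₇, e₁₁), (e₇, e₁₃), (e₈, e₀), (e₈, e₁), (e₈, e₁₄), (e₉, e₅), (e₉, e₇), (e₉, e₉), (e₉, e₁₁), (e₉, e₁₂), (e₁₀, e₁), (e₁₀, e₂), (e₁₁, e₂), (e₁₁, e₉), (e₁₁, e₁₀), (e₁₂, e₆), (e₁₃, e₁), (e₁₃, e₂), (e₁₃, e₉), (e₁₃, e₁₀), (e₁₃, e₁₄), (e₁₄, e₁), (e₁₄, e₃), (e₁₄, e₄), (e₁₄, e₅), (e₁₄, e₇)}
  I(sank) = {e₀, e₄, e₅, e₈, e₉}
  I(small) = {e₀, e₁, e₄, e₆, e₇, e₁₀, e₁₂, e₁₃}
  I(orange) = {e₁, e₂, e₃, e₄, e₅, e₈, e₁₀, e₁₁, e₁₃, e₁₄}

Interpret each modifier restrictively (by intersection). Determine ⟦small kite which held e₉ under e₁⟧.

⟦which held e₉⟧ = {x : ⟨x, e₉⟩ ∈ ⟦held⟧} = {e₀, e₄, e₅, e₇, e₁₁, e₁₂}
⟦under e₁⟧ = {x : ⟨x, e₁⟩ ∈ ⟦under⟧} = {e₀, e₁, e₅, e₇, e₈, e₁₀, e₁₃, e₁₄}
⟦kite⟧ = {e₀, e₁, e₂, e₅, e₆, e₇, e₈, e₉, e₁₀, e₁₁, e₁₂, e₁₃}
… ∩ ⟦which held e₉⟧ = {e₀, e₁, e₂, e₅, e₆, e₇, e₈, e₉, e₁₀, e₁₁, e₁₂, e₁₃} ∩ {e₀, e₄, e₅, e₇, e₁₁, e₁₂} = {e₀, e₅, e₇, e₁₁, e₁₂}
… ∩ ⟦under e₁⟧ = {e₀, e₅, e₇, e₁₁, e₁₂} ∩ {e₀, e₁, e₅, e₇, e₈, e₁₀, e₁₃, e₁₄} = {e₀, e₅, e₇}
… ∩ ⟦small⟧ = {e₀, e₅, e₇} ∩ {e₀, e₁, e₄, e₆, e₇, e₁₀, e₁₂, e₁₃} = {e₀, e₇}
So ⟦small kite which held e₉ under e₁⟧ = {e₀, e₇}.

{e₀, e₇}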